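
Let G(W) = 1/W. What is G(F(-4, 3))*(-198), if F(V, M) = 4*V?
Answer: 99/8 ≈ 12.375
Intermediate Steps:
G(F(-4, 3))*(-198) = -198/(4*(-4)) = -198/(-16) = -1/16*(-198) = 99/8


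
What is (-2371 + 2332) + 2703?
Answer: 2664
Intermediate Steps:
(-2371 + 2332) + 2703 = -39 + 2703 = 2664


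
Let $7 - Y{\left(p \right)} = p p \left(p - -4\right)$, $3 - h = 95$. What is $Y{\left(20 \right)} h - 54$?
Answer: $882502$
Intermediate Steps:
$h = -92$ ($h = 3 - 95 = -92$)
$Y{\left(p \right)} = 7 - p^{2} \left(4 + p\right)$ ($Y{\left(p \right)} = 7 - p p \left(p - -4\right) = 7 - p^{2} \left(p + 4\right) = 7 - p^{2} \left(4 + p\right)$)
$Y{\left(20 \right)} h - 54 = \left(7 - 20^{3} - 4 \cdot 20^{2}\right) \left(-92\right) - 54 = \left(7 - 8000 - 1600\right) \left(-92\right) - 54 = \left(-9593\right) \left(-92\right) - 54 = 882556 - 54 = 882502$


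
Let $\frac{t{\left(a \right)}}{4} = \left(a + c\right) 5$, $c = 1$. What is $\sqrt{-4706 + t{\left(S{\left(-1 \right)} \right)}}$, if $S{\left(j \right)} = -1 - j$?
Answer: $i \sqrt{4686} \approx 68.454 i$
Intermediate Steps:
$t{\left(a \right)} = 20 + 20 a$ ($t{\left(a \right)} = 4 \left(a + 1\right) 5 = 4 \left(1 + a\right) 5 = 4 \left(5 + 5 a\right) = 20 + 20 a$)
$\sqrt{-4706 + t{\left(S{\left(-1 \right)} \right)}} = \sqrt{-4706 + \left(20 + 20 \left(-1 - -1\right)\right)} = \sqrt{-4706 + \left(20 + 20 \left(-1 + 1\right)\right)} = \sqrt{-4706 + \left(20 + 20 \cdot 0\right)} = \sqrt{-4706 + \left(20 + 0\right)} = \sqrt{-4706 + 20} = \sqrt{-4686} = i \sqrt{4686}$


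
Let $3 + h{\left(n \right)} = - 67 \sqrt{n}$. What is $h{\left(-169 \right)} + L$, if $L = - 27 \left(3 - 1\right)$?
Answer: $-57 - 871 i \approx -57.0 - 871.0 i$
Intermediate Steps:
$L = -54$ ($L = \left(-27\right) 2 = -54$)
$h{\left(n \right)} = -3 - 67 \sqrt{n}$
$h{\left(-169 \right)} + L = \left(-3 - 67 \sqrt{-169}\right) - 54 = \left(-3 - 67 \cdot 13 i\right) - 54 = \left(-3 - 871 i\right) - 54 = -57 - 871 i$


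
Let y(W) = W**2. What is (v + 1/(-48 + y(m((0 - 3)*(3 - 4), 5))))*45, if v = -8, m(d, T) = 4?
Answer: -11565/32 ≈ -361.41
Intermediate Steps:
(v + 1/(-48 + y(m((0 - 3)*(3 - 4), 5))))*45 = (-8 + 1/(-48 + 4**2))*45 = (-8 + 1/(-48 + 16))*45 = (-8 + 1/(-32))*45 = (-8 - 1/32)*45 = -257/32*45 = -11565/32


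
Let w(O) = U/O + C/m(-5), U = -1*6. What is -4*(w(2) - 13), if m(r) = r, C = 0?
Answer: 64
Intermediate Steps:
U = -6
w(O) = -6/O (w(O) = -6/O + 0/(-5) = -6/O + 0*(-1/5) = -6/O + 0 = -6/O)
-4*(w(2) - 13) = -4*(-6/2 - 13) = -4*(-6*1/2 - 13) = -4*(-3 - 13) = -4*(-16) = 64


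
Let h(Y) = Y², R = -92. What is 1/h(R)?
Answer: 1/8464 ≈ 0.00011815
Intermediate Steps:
1/h(R) = 1/((-92)²) = 1/8464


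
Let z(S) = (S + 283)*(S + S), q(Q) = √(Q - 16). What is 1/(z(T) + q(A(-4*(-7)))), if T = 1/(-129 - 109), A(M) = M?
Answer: 635857222/1696400533 + 1604271368*√3/5089201599 ≈ 0.92082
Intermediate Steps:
q(Q) = √(-16 + Q)
T = -1/238 (T = 1/(-238) = -1/238 ≈ -0.0042017)
z(S) = 2*S*(283 + S) (z(S) = (283 + S)*(2*S) = 2*S*(283 + S))
1/(z(T) + q(A(-4*(-7)))) = 1/(2*(-1/238)*(283 - 1/238) + √(-16 - 4*(-7))) = 1/(2*(-1/238)*(67353/238) + √(-16 + 28)) = 1/(-67353/28322 + √12) = 1/(-67353/28322 + 2*√3)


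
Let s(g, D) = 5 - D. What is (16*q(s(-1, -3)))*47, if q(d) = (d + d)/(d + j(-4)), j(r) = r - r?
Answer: 1504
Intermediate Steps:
j(r) = 0
q(d) = 2 (q(d) = (d + d)/(d + 0) = (2*d)/d = 2)
(16*q(s(-1, -3)))*47 = (16*2)*47 = 32*47 = 1504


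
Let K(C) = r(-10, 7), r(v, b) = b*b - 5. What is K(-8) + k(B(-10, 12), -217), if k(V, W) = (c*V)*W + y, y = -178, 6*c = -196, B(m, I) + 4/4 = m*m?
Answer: 701644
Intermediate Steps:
B(m, I) = -1 + m² (B(m, I) = -1 + m*m = -1 + m²)
r(v, b) = -5 + b² (r(v, b) = b² - 5 = -5 + b²)
K(C) = 44 (K(C) = -5 + 7² = -5 + 49 = 44)
c = -98/3 (c = (⅙)*(-196) = -98/3 ≈ -32.667)
k(V, W) = -178 - 98*V*W/3 (k(V, W) = (-98*V/3)*W - 178 = -98*V*W/3 - 178 = -178 - 98*V*W/3)
K(-8) + k(B(-10, 12), -217) = 44 + (-178 - 98/3*(-1 + (-10)²)*(-217)) = 44 + (-178 - 98/3*(-1 + 100)*(-217)) = 44 + (-178 - 98/3*99*(-217)) = 44 + (-178 + 701778) = 44 + 701600 = 701644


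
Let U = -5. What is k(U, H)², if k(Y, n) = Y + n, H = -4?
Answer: 81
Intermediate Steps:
k(U, H)² = (-5 - 4)² = (-9)² = 81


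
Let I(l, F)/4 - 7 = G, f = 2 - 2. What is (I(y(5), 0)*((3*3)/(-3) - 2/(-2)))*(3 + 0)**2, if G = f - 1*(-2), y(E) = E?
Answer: -648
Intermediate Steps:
f = 0
G = 2 (G = 0 - 1*(-2) = 0 + 2 = 2)
I(l, F) = 36 (I(l, F) = 28 + 4*2 = 28 + 8 = 36)
(I(y(5), 0)*((3*3)/(-3) - 2/(-2)))*(3 + 0)**2 = (36*((3*3)/(-3) - 2/(-2)))*(3 + 0)**2 = (36*(9*(-1/3) - 2*(-1/2)))*3**2 = (36*(-3 + 1))*9 = (36*(-2))*9 = -72*9 = -648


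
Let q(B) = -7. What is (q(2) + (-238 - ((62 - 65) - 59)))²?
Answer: 33489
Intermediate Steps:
(q(2) + (-238 - ((62 - 65) - 59)))² = (-7 + (-238 - ((62 - 65) - 59)))² = (-7 + (-238 - (-3 - 59)))² = (-7 + (-238 - 1*(-62)))² = (-7 + (-238 + 62))² = (-7 - 176)² = (-183)² = 33489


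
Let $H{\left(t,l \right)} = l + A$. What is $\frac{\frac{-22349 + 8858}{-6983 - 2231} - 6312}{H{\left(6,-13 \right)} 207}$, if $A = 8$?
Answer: $\frac{19381759}{3178830} \approx 6.0971$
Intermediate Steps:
$H{\left(t,l \right)} = 8 + l$ ($H{\left(t,l \right)} = l + 8 = 8 + l$)
$\frac{\frac{-22349 + 8858}{-6983 - 2231} - 6312}{H{\left(6,-13 \right)} 207} = \frac{\frac{-22349 + 8858}{-6983 - 2231} - 6312}{\left(8 - 13\right) 207} = \frac{- \frac{13491}{-9214} - 6312}{\left(-5\right) 207} = \frac{\left(-13491\right) \left(- \frac{1}{9214}\right) - 6312}{-1035} = \left(\frac{13491}{9214} - 6312\right) \left(- \frac{1}{1035}\right) = \left(- \frac{58145277}{9214}\right) \left(- \frac{1}{1035}\right) = \frac{19381759}{3178830}$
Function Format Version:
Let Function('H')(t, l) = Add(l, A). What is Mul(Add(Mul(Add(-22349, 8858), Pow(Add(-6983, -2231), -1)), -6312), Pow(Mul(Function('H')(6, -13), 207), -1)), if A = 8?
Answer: Rational(19381759, 3178830) ≈ 6.0971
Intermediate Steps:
Function('H')(t, l) = Add(8, l) (Function('H')(t, l) = Add(l, 8) = Add(8, l))
Mul(Add(Mul(Add(-22349, 8858), Pow(Add(-6983, -2231), -1)), -6312), Pow(Mul(Function('H')(6, -13), 207), -1)) = Mul(Add(Mul(Add(-22349, 8858), Pow(Add(-6983, -2231), -1)), -6312), Pow(Mul(Add(8, -13), 207), -1)) = Mul(Add(Mul(-13491, Pow(-9214, -1)), -6312), Pow(Mul(-5, 207), -1)) = Mul(Add(Mul(-13491, Rational(-1, 9214)), -6312), Pow(-1035, -1)) = Mul(Add(Rational(13491, 9214), -6312), Rational(-1, 1035)) = Mul(Rational(-58145277, 9214), Rational(-1, 1035)) = Rational(19381759, 3178830)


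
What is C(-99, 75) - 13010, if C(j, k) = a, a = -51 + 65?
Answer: -12996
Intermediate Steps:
a = 14
C(j, k) = 14
C(-99, 75) - 13010 = 14 - 13010 = -12996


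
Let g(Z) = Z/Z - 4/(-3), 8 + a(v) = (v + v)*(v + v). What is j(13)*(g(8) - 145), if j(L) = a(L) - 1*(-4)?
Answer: -95872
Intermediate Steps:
a(v) = -8 + 4*v² (a(v) = -8 + (v + v)*(v + v) = -8 + (2*v)*(2*v) = -8 + 4*v²)
j(L) = -4 + 4*L² (j(L) = (-8 + 4*L²) - 1*(-4) = (-8 + 4*L²) + 4 = -4 + 4*L²)
g(Z) = 7/3 (g(Z) = 1 - 4*(-⅓) = 1 + 4/3 = 7/3)
j(13)*(g(8) - 145) = (-4 + 4*13²)*(7/3 - 145) = (-4 + 4*169)*(-428/3) = (-4 + 676)*(-428/3) = 672*(-428/3) = -95872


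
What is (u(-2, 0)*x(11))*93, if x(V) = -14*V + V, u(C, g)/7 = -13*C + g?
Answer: -2420418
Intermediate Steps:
u(C, g) = -91*C + 7*g (u(C, g) = 7*(-13*C + g) = 7*(g - 13*C) = -91*C + 7*g)
x(V) = -13*V
(u(-2, 0)*x(11))*93 = ((-91*(-2) + 7*0)*(-13*11))*93 = ((182 + 0)*(-143))*93 = (182*(-143))*93 = -26026*93 = -2420418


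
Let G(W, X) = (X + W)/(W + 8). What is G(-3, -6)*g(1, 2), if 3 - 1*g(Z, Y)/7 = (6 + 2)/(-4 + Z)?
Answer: -357/5 ≈ -71.400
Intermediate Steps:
G(W, X) = (W + X)/(8 + W)
g(Z, Y) = 21 - 56/(-4 + Z) (g(Z, Y) = 21 - 7*(6 + 2)/(-4 + Z) = 21 - 56/(-4 + Z))
G(-3, -6)*g(1, 2) = ((-3 - 6)/(8 - 3))*(7*(-20 + 3*1)/(-4 + 1)) = (-9/5)*(7*(-20 + 3)/(-3)) = ((⅕)*(-9))*(7*(-⅓)*(-17)) = -9/5*119/3 = -357/5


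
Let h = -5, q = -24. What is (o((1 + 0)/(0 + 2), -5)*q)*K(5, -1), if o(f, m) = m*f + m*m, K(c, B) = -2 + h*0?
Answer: 1080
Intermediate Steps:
K(c, B) = -2 (K(c, B) = -2 - 5*0 = -2 + 0 = -2)
o(f, m) = m² + f*m (o(f, m) = f*m + m² = m² + f*m)
(o((1 + 0)/(0 + 2), -5)*q)*K(5, -1) = (-5*((1 + 0)/(0 + 2) - 5)*(-24))*(-2) = (-5*(1/2 - 5)*(-24))*(-2) = (-5*(1*(½) - 5)*(-24))*(-2) = (-5*(½ - 5)*(-24))*(-2) = (-5*(-9/2)*(-24))*(-2) = ((45/2)*(-24))*(-2) = -540*(-2) = 1080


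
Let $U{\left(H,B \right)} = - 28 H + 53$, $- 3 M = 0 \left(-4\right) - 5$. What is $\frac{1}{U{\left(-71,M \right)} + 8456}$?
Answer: $\frac{1}{10497} \approx 9.5265 \cdot 10^{-5}$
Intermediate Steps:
$M = \frac{5}{3}$ ($M = - \frac{0 \left(-4\right) - 5}{3} = - \frac{0 - 5}{3} = \left(- \frac{1}{3}\right) \left(-5\right) = \frac{5}{3} \approx 1.6667$)
$U{\left(H,B \right)} = 53 - 28 H$
$\frac{1}{U{\left(-71,M \right)} + 8456} = \frac{1}{\left(53 - -1988\right) + 8456} = \frac{1}{\left(53 + 1988\right) + 8456} = \frac{1}{2041 + 8456} = \frac{1}{10497}$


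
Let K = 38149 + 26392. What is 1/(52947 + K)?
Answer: 1/117488 ≈ 8.5115e-6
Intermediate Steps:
K = 64541
1/(52947 + K) = 1/(52947 + 64541) = 1/117488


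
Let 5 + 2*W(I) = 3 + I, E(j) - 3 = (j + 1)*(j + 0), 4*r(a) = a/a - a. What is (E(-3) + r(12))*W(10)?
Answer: 25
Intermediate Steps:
r(a) = ¼ - a/4 (r(a) = (a/a - a)/4 = (1 - a)/4 = ¼ - a/4)
E(j) = 3 + j*(1 + j) (E(j) = 3 + (j + 1)*(j + 0) = 3 + (1 + j)*j = 3 + j*(1 + j))
W(I) = -1 + I/2 (W(I) = -5/2 + (3 + I)/2 = -5/2 + (3/2 + I/2) = -1 + I/2)
(E(-3) + r(12))*W(10) = ((3 - 3 + (-3)²) + (¼ - ¼*12))*(-1 + (½)*10) = ((3 - 3 + 9) + (¼ - 3))*(-1 + 5) = (9 - 11/4)*4 = (25/4)*4 = 25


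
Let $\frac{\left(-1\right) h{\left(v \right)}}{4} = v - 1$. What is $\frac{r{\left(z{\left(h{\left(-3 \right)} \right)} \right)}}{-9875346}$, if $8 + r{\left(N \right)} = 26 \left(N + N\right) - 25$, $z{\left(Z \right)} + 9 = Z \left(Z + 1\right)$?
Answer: $- \frac{13643}{9875346} \approx -0.0013815$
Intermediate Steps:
$h{\left(v \right)} = 4 - 4 v$ ($h{\left(v \right)} = - 4 \left(v - 1\right) = - 4 \left(-1 + v\right) = 4 - 4 v$)
$z{\left(Z \right)} = -9 + Z \left(1 + Z\right)$ ($z{\left(Z \right)} = -9 + Z \left(Z + 1\right) = -9 + Z \left(1 + Z\right)$)
$r{\left(N \right)} = -33 + 52 N$ ($r{\left(N \right)} = -8 + \left(26 \left(N + N\right) - 25\right) = -8 + \left(26 \cdot 2 N - 25\right) = -8 + \left(52 N - 25\right) = -8 + \left(-25 + 52 N\right) = -33 + 52 N$)
$\frac{r{\left(z{\left(h{\left(-3 \right)} \right)} \right)}}{-9875346} = \frac{-33 + 52 \left(-9 + \left(4 - -12\right) + \left(4 - -12\right)^{2}\right)}{-9875346} = \left(-33 + 52 \left(-9 + \left(4 + 12\right) + \left(4 + 12\right)^{2}\right)\right) \left(- \frac{1}{9875346}\right) = \left(-33 + 52 \left(-9 + 16 + 16^{2}\right)\right) \left(- \frac{1}{9875346}\right) = \left(-33 + 52 \left(-9 + 16 + 256\right)\right) \left(- \frac{1}{9875346}\right) = \left(-33 + 52 \cdot 263\right) \left(- \frac{1}{9875346}\right) = \left(-33 + 13676\right) \left(- \frac{1}{9875346}\right) = 13643 \left(- \frac{1}{9875346}\right) = - \frac{13643}{9875346}$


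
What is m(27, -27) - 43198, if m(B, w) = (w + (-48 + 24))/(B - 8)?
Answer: -820813/19 ≈ -43201.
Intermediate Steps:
m(B, w) = (-24 + w)/(-8 + B) (m(B, w) = (w - 24)/(-8 + B) = (-24 + w)/(-8 + B))
m(27, -27) - 43198 = (-24 - 27)/(-8 + 27) - 43198 = -51/19 - 43198 = -820813/19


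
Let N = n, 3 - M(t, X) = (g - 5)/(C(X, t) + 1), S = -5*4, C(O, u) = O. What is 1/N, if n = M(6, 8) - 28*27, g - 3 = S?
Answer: -9/6755 ≈ -0.0013323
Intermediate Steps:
S = -20
g = -17 (g = 3 - 20 = -17)
M(t, X) = 3 + 22/(1 + X) (M(t, X) = 3 - (-17 - 5)/(X + 1) = 3 - (-22)/(1 + X) = 3 + 22/(1 + X))
n = -6755/9 (n = (25 + 3*8)/(1 + 8) - 28*27 = (25 + 24)/9 - 756 = (⅑)*49 - 756 = 49/9 - 756 = -6755/9 ≈ -750.56)
N = -6755/9 ≈ -750.56
1/N = 1/(-6755/9) = -9/6755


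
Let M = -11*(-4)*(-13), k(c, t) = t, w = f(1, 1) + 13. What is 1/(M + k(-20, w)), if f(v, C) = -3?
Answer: -1/562 ≈ -0.0017794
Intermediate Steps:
w = 10 (w = -3 + 13 = 10)
M = -572 (M = 44*(-13) = -572)
1/(M + k(-20, w)) = 1/(-572 + 10) = 1/(-562) = -1/562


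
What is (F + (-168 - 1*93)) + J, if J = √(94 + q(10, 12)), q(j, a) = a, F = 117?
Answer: -144 + √106 ≈ -133.70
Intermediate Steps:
J = √106 (J = √(94 + 12) = √106 ≈ 10.296)
(F + (-168 - 1*93)) + J = (117 + (-168 - 1*93)) + √106 = (117 + (-168 - 93)) + √106 = (117 - 261) + √106 = -144 + √106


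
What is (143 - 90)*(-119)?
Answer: -6307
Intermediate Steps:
(143 - 90)*(-119) = 53*(-119) = -6307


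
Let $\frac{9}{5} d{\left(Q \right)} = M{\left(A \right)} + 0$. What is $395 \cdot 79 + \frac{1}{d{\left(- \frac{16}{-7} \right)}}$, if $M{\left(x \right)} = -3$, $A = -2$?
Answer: $\frac{156022}{5} \approx 31204.0$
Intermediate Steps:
$d{\left(Q \right)} = - \frac{5}{3}$ ($d{\left(Q \right)} = \frac{5 \left(-3 + 0\right)}{9} = \frac{5}{9} \left(-3\right) = - \frac{5}{3}$)
$395 \cdot 79 + \frac{1}{d{\left(- \frac{16}{-7} \right)}} = 395 \cdot 79 + \frac{1}{- \frac{5}{3}} = 31205 - \frac{3}{5} = \frac{156022}{5}$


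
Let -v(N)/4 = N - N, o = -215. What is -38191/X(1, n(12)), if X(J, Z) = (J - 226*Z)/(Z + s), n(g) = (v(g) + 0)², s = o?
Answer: 8211065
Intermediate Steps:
v(N) = 0 (v(N) = -4*(N - N) = -4*0 = 0)
s = -215
n(g) = 0 (n(g) = (0 + 0)² = 0² = 0)
X(J, Z) = (J - 226*Z)/(-215 + Z) (X(J, Z) = (J - 226*Z)/(Z - 215) = (J - 226*Z)/(-215 + Z))
-38191/X(1, n(12)) = -38191*(-215 + 0)/(1 - 226*0) = -38191*(-215/(1 + 0)) = -38191/((-1/215*1)) = -38191/(-1/215) = -38191*(-215) = 8211065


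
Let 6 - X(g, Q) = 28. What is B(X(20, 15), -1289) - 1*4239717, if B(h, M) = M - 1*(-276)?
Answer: -4240730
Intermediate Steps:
X(g, Q) = -22 (X(g, Q) = 6 - 1*28 = 6 - 28 = -22)
B(h, M) = 276 + M (B(h, M) = M + 276 = 276 + M)
B(X(20, 15), -1289) - 1*4239717 = (276 - 1289) - 1*4239717 = -1013 - 4239717 = -4240730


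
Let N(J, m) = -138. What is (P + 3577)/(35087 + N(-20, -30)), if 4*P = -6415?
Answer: 7893/139796 ≈ 0.056461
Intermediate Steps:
P = -6415/4 (P = (¼)*(-6415) = -6415/4 ≈ -1603.8)
(P + 3577)/(35087 + N(-20, -30)) = (-6415/4 + 3577)/(35087 - 138) = (7893/4)/34949 = (7893/4)*(1/34949) = 7893/139796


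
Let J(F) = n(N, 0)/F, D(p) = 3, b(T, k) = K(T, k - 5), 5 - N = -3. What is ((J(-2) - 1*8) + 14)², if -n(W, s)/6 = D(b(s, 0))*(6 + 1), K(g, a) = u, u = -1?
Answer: 4761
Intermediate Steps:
N = 8 (N = 5 - 1*(-3) = 5 + 3 = 8)
K(g, a) = -1
b(T, k) = -1
n(W, s) = -126 (n(W, s) = -18*(6 + 1) = -18*7 = -6*21 = -126)
J(F) = -126/F
((J(-2) - 1*8) + 14)² = ((-126/(-2) - 1*8) + 14)² = ((-126*(-½) - 8) + 14)² = ((63 - 8) + 14)² = (55 + 14)² = 69² = 4761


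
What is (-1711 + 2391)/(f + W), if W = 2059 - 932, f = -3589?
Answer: -340/1231 ≈ -0.27620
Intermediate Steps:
W = 1127
(-1711 + 2391)/(f + W) = (-1711 + 2391)/(-3589 + 1127) = 680/(-2462) = 680*(-1/2462) = -340/1231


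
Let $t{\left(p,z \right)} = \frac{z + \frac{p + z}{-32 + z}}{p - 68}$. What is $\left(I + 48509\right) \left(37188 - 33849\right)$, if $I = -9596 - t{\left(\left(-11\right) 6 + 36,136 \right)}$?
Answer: $\frac{94592807721}{728} \approx 1.2994 \cdot 10^{8}$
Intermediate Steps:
$t{\left(p,z \right)} = \frac{z + \frac{p + z}{-32 + z}}{-68 + p}$
$I = - \frac{48894091}{5096}$ ($I = -9596 - \frac{\left(\left(-11\right) 6 + 36\right) + 136^{2} - 4216}{2176 - 9248 - 32 \left(\left(-11\right) 6 + 36\right) + \left(\left(-11\right) 6 + 36\right) 136} = -9596 - \frac{\left(-66 + 36\right) + 18496 - 4216}{2176 - 9248 - 32 \left(-66 + 36\right) + \left(-66 + 36\right) 136} = -9596 - \frac{-30 + 18496 - 4216}{2176 - 9248 - -960 - 4080} = -9596 - \frac{1}{2176 - 9248 + 960 - 4080} \cdot 14250 = -9596 - \frac{1}{-10192} \cdot 14250 = -9596 - \left(- \frac{1}{10192}\right) 14250 = -9596 - - \frac{7125}{5096} = -9596 + \frac{7125}{5096} = - \frac{48894091}{5096} \approx -9594.6$)
$\left(I + 48509\right) \left(37188 - 33849\right) = \left(- \frac{48894091}{5096} + 48509\right) \left(37188 - 33849\right) = \frac{198307773}{5096} \cdot 3339 = \frac{94592807721}{728}$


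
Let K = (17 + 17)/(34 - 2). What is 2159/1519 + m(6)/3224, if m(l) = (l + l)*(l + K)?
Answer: 914755/631904 ≈ 1.4476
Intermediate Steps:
K = 17/16 (K = 34/32 = 34*(1/32) = 17/16 ≈ 1.0625)
m(l) = 2*l*(17/16 + l) (m(l) = (l + l)*(l + 17/16) = (2*l)*(17/16 + l) = 2*l*(17/16 + l))
2159/1519 + m(6)/3224 = 2159/1519 + ((⅛)*6*(17 + 16*6))/3224 = 2159*(1/1519) + ((⅛)*6*(17 + 96))*(1/3224) = 2159/1519 + ((⅛)*6*113)*(1/3224) = 2159/1519 + (339/4)*(1/3224) = 2159/1519 + 339/12896 = 914755/631904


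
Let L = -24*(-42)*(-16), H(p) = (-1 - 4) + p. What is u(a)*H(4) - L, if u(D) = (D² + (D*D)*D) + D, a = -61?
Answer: 239449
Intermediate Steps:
H(p) = -5 + p
u(D) = D + D² + D³ (u(D) = (D² + D²*D) + D = (D² + D³) + D = D + D² + D³)
L = -16128 (L = 1008*(-16) = -16128)
u(a)*H(4) - L = (-61*(1 - 61 + (-61)²))*(-5 + 4) - 1*(-16128) = -61*(1 - 61 + 3721)*(-1) + 16128 = -61*3661*(-1) + 16128 = -223321*(-1) + 16128 = 223321 + 16128 = 239449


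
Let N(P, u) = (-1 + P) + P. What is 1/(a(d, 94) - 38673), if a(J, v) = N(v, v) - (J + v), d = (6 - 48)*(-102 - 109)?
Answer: -1/47442 ≈ -2.1078e-5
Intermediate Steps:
N(P, u) = -1 + 2*P
d = 8862 (d = -42*(-211) = 8862)
a(J, v) = -1 + v - J (a(J, v) = (-1 + 2*v) - (J + v) = (-1 + 2*v) + (-J - v) = -1 + v - J)
1/(a(d, 94) - 38673) = 1/((-1 + 94 - 1*8862) - 38673) = 1/((-1 + 94 - 8862) - 38673) = 1/(-8769 - 38673) = 1/(-47442) = -1/47442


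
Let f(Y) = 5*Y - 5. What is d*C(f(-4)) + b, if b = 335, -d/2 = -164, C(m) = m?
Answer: -7865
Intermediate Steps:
f(Y) = -5 + 5*Y
d = 328 (d = -2*(-164) = 328)
d*C(f(-4)) + b = 328*(-5 + 5*(-4)) + 335 = 328*(-5 - 20) + 335 = 328*(-25) + 335 = -8200 + 335 = -7865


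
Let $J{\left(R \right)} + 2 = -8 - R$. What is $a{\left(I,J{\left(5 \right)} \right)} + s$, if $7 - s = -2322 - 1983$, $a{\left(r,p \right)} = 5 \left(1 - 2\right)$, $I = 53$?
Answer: $4307$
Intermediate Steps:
$J{\left(R \right)} = -10 - R$ ($J{\left(R \right)} = -2 - \left(8 + R\right) = -10 - R$)
$a{\left(r,p \right)} = -5$ ($a{\left(r,p \right)} = 5 \left(-1\right) = -5$)
$s = 4312$ ($s = 7 - \left(-2322 - 1983\right) = 7 - -4305 = 7 + 4305 = 4312$)
$a{\left(I,J{\left(5 \right)} \right)} + s = -5 + 4312 = 4307$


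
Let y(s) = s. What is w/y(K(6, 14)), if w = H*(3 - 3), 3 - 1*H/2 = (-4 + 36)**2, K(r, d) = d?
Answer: 0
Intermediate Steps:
H = -2042 (H = 6 - 2*(-4 + 36)**2 = 6 - 2*32**2 = 6 - 2*1024 = 6 - 2048 = -2042)
w = 0 (w = -2042*(3 - 3) = -2042*0 = 0)
w/y(K(6, 14)) = 0/14 = 0*(1/14) = 0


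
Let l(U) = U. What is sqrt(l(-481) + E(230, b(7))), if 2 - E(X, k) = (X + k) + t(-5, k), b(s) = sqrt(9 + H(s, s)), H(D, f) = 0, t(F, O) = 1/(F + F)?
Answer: 3*I*sqrt(7910)/10 ≈ 26.681*I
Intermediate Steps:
t(F, O) = 1/(2*F)
b(s) = 3 (b(s) = sqrt(9 + 0) = sqrt(9) = 3)
E(X, k) = 21/10 - X - k (E(X, k) = 2 - ((X + k) + (1/2)/(-5)) = 2 - ((X + k) + (1/2)*(-1/5)) = 2 - ((X + k) - 1/10) = 2 - (-1/10 + X + k) = 2 + (1/10 - X - k) = 21/10 - X - k)
sqrt(l(-481) + E(230, b(7))) = sqrt(-481 + (21/10 - 1*230 - 1*3)) = sqrt(-481 + (21/10 - 230 - 3)) = sqrt(-481 - 2309/10) = sqrt(-7119/10) = 3*I*sqrt(7910)/10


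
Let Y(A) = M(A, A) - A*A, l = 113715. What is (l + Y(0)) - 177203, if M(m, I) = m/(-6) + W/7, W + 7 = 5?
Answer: -444418/7 ≈ -63488.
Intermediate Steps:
W = -2 (W = -7 + 5 = -2)
M(m, I) = -2/7 - m/6 (M(m, I) = m/(-6) - 2/7 = m*(-1/6) - 2*1/7 = -m/6 - 2/7 = -2/7 - m/6)
Y(A) = -2/7 - A**2 - A/6 (Y(A) = (-2/7 - A/6) - A*A = (-2/7 - A/6) - A**2 = -2/7 - A**2 - A/6)
(l + Y(0)) - 177203 = (113715 + (-2/7 - 1*0**2 - 1/6*0)) - 177203 = (113715 + (-2/7 - 1*0 + 0)) - 177203 = (113715 + (-2/7 + 0 + 0)) - 177203 = (113715 - 2/7) - 177203 = 796003/7 - 177203 = -444418/7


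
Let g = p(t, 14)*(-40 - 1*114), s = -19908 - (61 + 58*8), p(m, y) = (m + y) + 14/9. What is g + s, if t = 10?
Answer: -219317/9 ≈ -24369.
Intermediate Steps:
p(m, y) = 14/9 + m + y (p(m, y) = (m + y) + 14*(⅑) = (m + y) + 14/9 = 14/9 + m + y)
s = -20433 (s = -19908 - (61 + 464) = -19908 - 1*525 = -19908 - 525 = -20433)
g = -35420/9 (g = (14/9 + 10 + 14)*(-40 - 1*114) = 230*(-40 - 114)/9 = (230/9)*(-154) = -35420/9 ≈ -3935.6)
g + s = -35420/9 - 20433 = -219317/9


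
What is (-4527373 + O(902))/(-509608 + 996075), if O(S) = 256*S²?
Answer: 203755251/486467 ≈ 418.85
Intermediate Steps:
(-4527373 + O(902))/(-509608 + 996075) = (-4527373 + 256*902²)/(-509608 + 996075) = (-4527373 + 256*813604)/486467 = (-4527373 + 208282624)*(1/486467) = 203755251*(1/486467) = 203755251/486467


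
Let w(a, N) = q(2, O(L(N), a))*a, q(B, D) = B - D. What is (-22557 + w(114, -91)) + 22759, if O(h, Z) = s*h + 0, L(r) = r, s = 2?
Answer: 21178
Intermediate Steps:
O(h, Z) = 2*h (O(h, Z) = 2*h + 0 = 2*h)
w(a, N) = a*(2 - 2*N) (w(a, N) = (2 - 2*N)*a = a*(2 - 2*N))
(-22557 + w(114, -91)) + 22759 = (-22557 + 2*114*(1 - 1*(-91))) + 22759 = (-22557 + 2*114*(1 + 91)) + 22759 = (-22557 + 2*114*92) + 22759 = (-22557 + 20976) + 22759 = -1581 + 22759 = 21178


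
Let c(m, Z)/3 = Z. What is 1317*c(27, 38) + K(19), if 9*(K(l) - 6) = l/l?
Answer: 1351297/9 ≈ 1.5014e+5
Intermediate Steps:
c(m, Z) = 3*Z
K(l) = 55/9 (K(l) = 6 + (l/l)/9 = 6 + (⅑)*1 = 6 + ⅑ = 55/9)
1317*c(27, 38) + K(19) = 1317*(3*38) + 55/9 = 1317*114 + 55/9 = 150138 + 55/9 = 1351297/9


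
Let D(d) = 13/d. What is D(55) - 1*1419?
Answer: -78032/55 ≈ -1418.8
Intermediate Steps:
D(55) - 1*1419 = 13/55 - 1*1419 = 13*(1/55) - 1419 = 13/55 - 1419 = -78032/55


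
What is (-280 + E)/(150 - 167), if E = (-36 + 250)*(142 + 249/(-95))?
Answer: -2806974/1615 ≈ -1738.1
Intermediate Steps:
E = 2833574/95 (E = 214*(142 + 249*(-1/95)) = 214*(142 - 249/95) = 214*(13241/95) = 2833574/95 ≈ 29827.)
(-280 + E)/(150 - 167) = (-280 + 2833574/95)/(150 - 167) = (2806974/95)/(-17) = -1/17*2806974/95 = -2806974/1615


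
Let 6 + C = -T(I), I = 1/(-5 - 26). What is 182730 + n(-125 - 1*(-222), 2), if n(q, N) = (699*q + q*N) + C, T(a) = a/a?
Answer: 250720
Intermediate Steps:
I = -1/31 (I = 1/(-31) = -1/31 ≈ -0.032258)
T(a) = 1
C = -7 (C = -6 - 1*1 = -6 - 1 = -7)
n(q, N) = -7 + 699*q + N*q (n(q, N) = (699*q + q*N) - 7 = (699*q + N*q) - 7 = -7 + 699*q + N*q)
182730 + n(-125 - 1*(-222), 2) = 182730 + (-7 + 699*(-125 - 1*(-222)) + 2*(-125 - 1*(-222))) = 182730 + (-7 + 699*(-125 + 222) + 2*(-125 + 222)) = 182730 + (-7 + 699*97 + 2*97) = 182730 + (-7 + 67803 + 194) = 182730 + 67990 = 250720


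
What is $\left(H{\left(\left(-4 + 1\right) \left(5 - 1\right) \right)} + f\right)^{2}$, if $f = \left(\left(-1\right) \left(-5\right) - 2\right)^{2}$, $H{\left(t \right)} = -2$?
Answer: $49$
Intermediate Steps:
$f = 9$ ($f = \left(5 - 2\right)^{2} = 3^{2} = 9$)
$\left(H{\left(\left(-4 + 1\right) \left(5 - 1\right) \right)} + f\right)^{2} = \left(-2 + 9\right)^{2} = 7^{2} = 49$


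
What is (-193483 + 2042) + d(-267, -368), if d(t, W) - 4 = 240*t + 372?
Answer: -255145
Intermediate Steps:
d(t, W) = 376 + 240*t (d(t, W) = 4 + (240*t + 372) = 4 + (372 + 240*t) = 376 + 240*t)
(-193483 + 2042) + d(-267, -368) = (-193483 + 2042) + (376 + 240*(-267)) = -191441 + (376 - 64080) = -191441 - 63704 = -255145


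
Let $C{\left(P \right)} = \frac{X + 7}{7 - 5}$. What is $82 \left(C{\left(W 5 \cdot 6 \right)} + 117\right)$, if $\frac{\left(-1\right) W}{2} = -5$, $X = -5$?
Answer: $9676$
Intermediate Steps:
$W = 10$ ($W = \left(-2\right) \left(-5\right) = 10$)
$C{\left(P \right)} = 1$ ($C{\left(P \right)} = \frac{-5 + 7}{7 - 5} = \frac{2}{2} = 2 \cdot \frac{1}{2} = 1$)
$82 \left(C{\left(W 5 \cdot 6 \right)} + 117\right) = 82 \left(1 + 117\right) = 82 \cdot 118 = 9676$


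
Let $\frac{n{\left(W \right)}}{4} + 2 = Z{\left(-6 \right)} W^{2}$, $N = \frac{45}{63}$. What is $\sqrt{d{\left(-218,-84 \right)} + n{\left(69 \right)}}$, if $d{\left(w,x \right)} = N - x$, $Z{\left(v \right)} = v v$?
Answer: $\frac{5 \sqrt{1343895}}{7} \approx 828.05$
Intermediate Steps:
$N = \frac{5}{7}$ ($N = 45 \cdot \frac{1}{63} = \frac{5}{7} \approx 0.71429$)
$Z{\left(v \right)} = v^{2}$
$d{\left(w,x \right)} = \frac{5}{7} - x$
$n{\left(W \right)} = -8 + 144 W^{2}$ ($n{\left(W \right)} = -8 + 4 \left(-6\right)^{2} W^{2} = -8 + 4 \cdot 36 W^{2} = -8 + 144 W^{2}$)
$\sqrt{d{\left(-218,-84 \right)} + n{\left(69 \right)}} = \sqrt{\left(\frac{5}{7} - -84\right) - \left(8 - 144 \cdot 69^{2}\right)} = \sqrt{\left(\frac{5}{7} + 84\right) + \left(-8 + 144 \cdot 4761\right)} = \sqrt{\frac{593}{7} + \left(-8 + 685584\right)} = \sqrt{\frac{593}{7} + 685576} = \sqrt{\frac{4799625}{7}} = \frac{5 \sqrt{1343895}}{7}$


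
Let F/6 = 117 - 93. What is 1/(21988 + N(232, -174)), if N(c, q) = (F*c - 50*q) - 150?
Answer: 1/63946 ≈ 1.5638e-5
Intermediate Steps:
F = 144 (F = 6*(117 - 93) = 6*24 = 144)
N(c, q) = -150 - 50*q + 144*c (N(c, q) = (144*c - 50*q) - 150 = (-50*q + 144*c) - 150 = -150 - 50*q + 144*c)
1/(21988 + N(232, -174)) = 1/(21988 + (-150 - 50*(-174) + 144*232)) = 1/(21988 + (-150 + 8700 + 33408)) = 1/(21988 + 41958) = 1/63946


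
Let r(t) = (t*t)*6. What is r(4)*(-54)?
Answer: -5184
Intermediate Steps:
r(t) = 6*t² (r(t) = t²*6 = 6*t²)
r(4)*(-54) = (6*4²)*(-54) = (6*16)*(-54) = 96*(-54) = -5184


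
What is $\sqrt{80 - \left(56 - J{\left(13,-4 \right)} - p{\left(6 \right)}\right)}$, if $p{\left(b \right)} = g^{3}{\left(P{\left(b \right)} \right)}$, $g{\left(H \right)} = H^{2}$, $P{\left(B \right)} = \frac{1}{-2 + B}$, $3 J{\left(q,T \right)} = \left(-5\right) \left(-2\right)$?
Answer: $\frac{5 \sqrt{40305}}{192} \approx 5.2281$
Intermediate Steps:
$J{\left(q,T \right)} = \frac{10}{3}$ ($J{\left(q,T \right)} = \frac{\left(-5\right) \left(-2\right)}{3} = \frac{1}{3} \cdot 10 = \frac{10}{3}$)
$p{\left(b \right)} = \frac{1}{\left(-2 + b\right)^{6}}$ ($p{\left(b \right)} = \left(\left(\frac{1}{-2 + b}\right)^{2}\right)^{3} = \left(\frac{1}{\left(-2 + b\right)^{2}}\right)^{3} = \frac{1}{\left(-2 + b\right)^{6}}$)
$\sqrt{80 - \left(56 - J{\left(13,-4 \right)} - p{\left(6 \right)}\right)} = \sqrt{80 - \left(\frac{158}{3} - \frac{1}{\left(-2 + 6\right)^{6}}\right)} = \sqrt{80 - \left(\frac{158}{3} - \frac{1}{4096}\right)} = \sqrt{80 + \left(\left(\frac{1}{4096} + \frac{10}{3}\right) - 56\right)} = \sqrt{80 + \left(\frac{40963}{12288} - 56\right)} = \sqrt{80 - \frac{647165}{12288}} = \sqrt{\frac{335875}{12288}} = \frac{5 \sqrt{40305}}{192}$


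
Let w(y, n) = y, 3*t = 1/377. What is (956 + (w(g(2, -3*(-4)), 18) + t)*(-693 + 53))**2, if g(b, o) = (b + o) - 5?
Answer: 29527964753296/1279161 ≈ 2.3084e+7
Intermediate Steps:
g(b, o) = -5 + b + o
t = 1/1131 (t = (1/3)/377 = (1/3)*(1/377) = 1/1131 ≈ 0.00088417)
(956 + (w(g(2, -3*(-4)), 18) + t)*(-693 + 53))**2 = (956 + ((-5 + 2 - 3*(-4)) + 1/1131)*(-693 + 53))**2 = (956 + ((-5 + 2 + 12) + 1/1131)*(-640))**2 = (956 + (9 + 1/1131)*(-640))**2 = (956 + (10180/1131)*(-640))**2 = (956 - 6515200/1131)**2 = (-5433964/1131)**2 = 29527964753296/1279161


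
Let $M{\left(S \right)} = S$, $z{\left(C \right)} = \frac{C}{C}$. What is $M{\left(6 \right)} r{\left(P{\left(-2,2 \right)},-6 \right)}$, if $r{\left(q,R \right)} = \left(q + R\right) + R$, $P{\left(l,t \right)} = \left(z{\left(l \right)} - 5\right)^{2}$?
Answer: $24$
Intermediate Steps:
$z{\left(C \right)} = 1$
$P{\left(l,t \right)} = 16$ ($P{\left(l,t \right)} = \left(1 - 5\right)^{2} = \left(-4\right)^{2} = 16$)
$r{\left(q,R \right)} = q + 2 R$ ($r{\left(q,R \right)} = \left(R + q\right) + R = q + 2 R$)
$M{\left(6 \right)} r{\left(P{\left(-2,2 \right)},-6 \right)} = 6 \left(16 + 2 \left(-6\right)\right) = 6 \left(16 - 12\right) = 6 \cdot 4 = 24$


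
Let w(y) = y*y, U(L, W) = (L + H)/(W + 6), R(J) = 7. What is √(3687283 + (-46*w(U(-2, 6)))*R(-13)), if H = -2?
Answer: 5*√1327409/3 ≈ 1920.2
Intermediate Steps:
U(L, W) = (-2 + L)/(6 + W) (U(L, W) = (L - 2)/(W + 6) = (-2 + L)/(6 + W))
w(y) = y²
√(3687283 + (-46*w(U(-2, 6)))*R(-13)) = √(3687283 - 46*(-2 - 2)²/(6 + 6)²*7) = √(3687283 - 46*(-4/12)²*7) = √(3687283 - 46*((1/12)*(-4))²*7) = √(3687283 - 46*(-⅓)²*7) = √(3687283 - 46*⅑*7) = √(3687283 - 46/9*7) = √(3687283 - 322/9) = √(33185225/9) = 5*√1327409/3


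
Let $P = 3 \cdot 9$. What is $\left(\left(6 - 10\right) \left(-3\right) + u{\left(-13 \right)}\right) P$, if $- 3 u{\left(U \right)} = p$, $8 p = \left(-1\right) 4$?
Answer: $\frac{657}{2} \approx 328.5$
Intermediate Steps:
$p = - \frac{1}{2}$ ($p = \frac{\left(-1\right) 4}{8} = \frac{1}{8} \left(-4\right) = - \frac{1}{2} \approx -0.5$)
$u{\left(U \right)} = \frac{1}{6}$ ($u{\left(U \right)} = \left(- \frac{1}{3}\right) \left(- \frac{1}{2}\right) = \frac{1}{6}$)
$P = 27$
$\left(\left(6 - 10\right) \left(-3\right) + u{\left(-13 \right)}\right) P = \left(\left(6 - 10\right) \left(-3\right) + \frac{1}{6}\right) 27 = \left(\left(-4\right) \left(-3\right) + \frac{1}{6}\right) 27 = \left(12 + \frac{1}{6}\right) 27 = \frac{73}{6} \cdot 27 = \frac{657}{2}$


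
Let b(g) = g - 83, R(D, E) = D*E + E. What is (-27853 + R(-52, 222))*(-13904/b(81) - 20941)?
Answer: 548019075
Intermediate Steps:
R(D, E) = E + D*E
b(g) = -83 + g
(-27853 + R(-52, 222))*(-13904/b(81) - 20941) = (-27853 + 222*(1 - 52))*(-13904/(-83 + 81) - 20941) = (-27853 + 222*(-51))*(-13904/(-2) - 20941) = (-27853 - 11322)*(-13904*(-½) - 20941) = -39175*(6952 - 20941) = -39175*(-13989) = 548019075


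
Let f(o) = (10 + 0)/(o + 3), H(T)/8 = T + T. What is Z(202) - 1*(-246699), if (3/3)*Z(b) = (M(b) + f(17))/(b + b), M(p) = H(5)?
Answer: 199332953/808 ≈ 2.4670e+5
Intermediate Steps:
H(T) = 16*T (H(T) = 8*(T + T) = 8*(2*T) = 16*T)
M(p) = 80 (M(p) = 16*5 = 80)
f(o) = 10/(3 + o)
Z(b) = 161/(4*b) (Z(b) = (80 + 10/(3 + 17))/(b + b) = (80 + 10/20)/((2*b)) = (80 + 10*(1/20))*(1/(2*b)) = (80 + ½)*(1/(2*b)) = 161*(1/(2*b))/2 = 161/(4*b))
Z(202) - 1*(-246699) = (161/4)/202 - 1*(-246699) = (161/4)*(1/202) + 246699 = 161/808 + 246699 = 199332953/808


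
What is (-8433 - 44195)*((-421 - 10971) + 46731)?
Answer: -1859820892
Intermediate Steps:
(-8433 - 44195)*((-421 - 10971) + 46731) = -52628*(-11392 + 46731) = -52628*35339 = -1859820892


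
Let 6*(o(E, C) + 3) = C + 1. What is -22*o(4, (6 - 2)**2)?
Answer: 11/3 ≈ 3.6667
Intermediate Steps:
o(E, C) = -17/6 + C/6 (o(E, C) = -3 + (C + 1)/6 = -3 + (1 + C)/6 = -3 + (1/6 + C/6) = -17/6 + C/6)
-22*o(4, (6 - 2)**2) = -22*(-17/6 + (6 - 2)**2/6) = -22*(-17/6 + (1/6)*4**2) = -22*(-17/6 + (1/6)*16) = -22*(-17/6 + 8/3) = -22*(-1/6) = 11/3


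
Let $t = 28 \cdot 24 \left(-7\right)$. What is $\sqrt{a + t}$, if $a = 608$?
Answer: $64 i \approx 64.0 i$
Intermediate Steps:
$t = -4704$ ($t = 672 \left(-7\right) = -4704$)
$\sqrt{a + t} = \sqrt{608 - 4704} = \sqrt{-4096} = 64 i$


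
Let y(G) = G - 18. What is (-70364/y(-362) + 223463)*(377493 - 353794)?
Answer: 503522604624/95 ≈ 5.3002e+9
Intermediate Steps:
y(G) = -18 + G
(-70364/y(-362) + 223463)*(377493 - 353794) = (-70364/(-18 - 362) + 223463)*(377493 - 353794) = (-70364/(-380) + 223463)*23699 = (-70364*(-1/380) + 223463)*23699 = (17591/95 + 223463)*23699 = (21246576/95)*23699 = 503522604624/95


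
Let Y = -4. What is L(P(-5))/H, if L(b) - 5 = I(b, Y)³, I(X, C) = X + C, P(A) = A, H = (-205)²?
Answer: -724/42025 ≈ -0.017228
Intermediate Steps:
H = 42025
I(X, C) = C + X
L(b) = 5 + (-4 + b)³
L(P(-5))/H = (5 + (-4 - 5)³)/42025 = (5 + (-9)³)*(1/42025) = (5 - 729)*(1/42025) = -724*1/42025 = -724/42025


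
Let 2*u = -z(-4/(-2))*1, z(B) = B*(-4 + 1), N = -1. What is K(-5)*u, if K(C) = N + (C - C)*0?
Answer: -3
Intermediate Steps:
z(B) = -3*B (z(B) = B*(-3) = -3*B)
u = 3 (u = (-(-3)*(-4/(-2))*1)/2 = (-(-3)*(-4*(-½))*1)/2 = (-(-3)*2*1)/2 = (-1*(-6)*1)/2 = (6*1)/2 = (½)*6 = 3)
K(C) = -1 (K(C) = -1 + (C - C)*0 = -1 + 0*0 = -1 + 0 = -1)
K(-5)*u = -1*3 = -3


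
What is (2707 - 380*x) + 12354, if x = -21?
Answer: 23041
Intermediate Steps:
(2707 - 380*x) + 12354 = (2707 - 380*(-21)) + 12354 = (2707 + 7980) + 12354 = 10687 + 12354 = 23041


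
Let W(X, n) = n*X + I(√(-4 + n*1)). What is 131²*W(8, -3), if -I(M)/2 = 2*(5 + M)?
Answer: -755084 - 68644*I*√7 ≈ -7.5508e+5 - 1.8162e+5*I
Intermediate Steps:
I(M) = -20 - 4*M (I(M) = -4*(5 + M) = -2*(10 + 2*M) = -20 - 4*M)
W(X, n) = -20 - 4*√(-4 + n) + X*n (W(X, n) = n*X + (-20 - 4*√(-4 + n*1)) = X*n + (-20 - 4*√(-4 + n)) = -20 - 4*√(-4 + n) + X*n)
131²*W(8, -3) = 131²*(-20 - 4*√(-4 - 3) + 8*(-3)) = 17161*(-20 - 4*I*√7 - 24) = 17161*(-44 - 4*I*√7) = -755084 - 68644*I*√7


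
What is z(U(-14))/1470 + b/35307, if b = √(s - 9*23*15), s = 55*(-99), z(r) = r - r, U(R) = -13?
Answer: 5*I*√38/11769 ≈ 0.0026189*I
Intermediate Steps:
z(r) = 0
s = -5445
b = 15*I*√38 (b = √(-5445 - 9*23*15) = √(-5445 - 207*15) = √(-5445 - 3105) = √(-8550) = 15*I*√38 ≈ 92.466*I)
z(U(-14))/1470 + b/35307 = 0/1470 + (15*I*√38)/35307 = 0*(1/1470) + (15*I*√38)*(1/35307) = 0 + 5*I*√38/11769 = 5*I*√38/11769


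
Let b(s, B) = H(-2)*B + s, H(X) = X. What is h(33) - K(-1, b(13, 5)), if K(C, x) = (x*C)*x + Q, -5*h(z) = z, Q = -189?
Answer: 957/5 ≈ 191.40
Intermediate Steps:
h(z) = -z/5
b(s, B) = s - 2*B (b(s, B) = -2*B + s = s - 2*B)
K(C, x) = -189 + C*x² (K(C, x) = (x*C)*x - 189 = (C*x)*x - 189 = C*x² - 189 = -189 + C*x²)
h(33) - K(-1, b(13, 5)) = -⅕*33 - (-189 - (13 - 2*5)²) = -33/5 - (-189 - (13 - 10)²) = -33/5 - (-189 - 1*3²) = -33/5 - (-189 - 1*9) = -33/5 - (-189 - 9) = -33/5 - 1*(-198) = -33/5 + 198 = 957/5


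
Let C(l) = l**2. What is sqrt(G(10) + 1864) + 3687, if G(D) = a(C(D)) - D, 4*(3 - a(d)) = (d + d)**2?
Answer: 3687 + I*sqrt(8143) ≈ 3687.0 + 90.239*I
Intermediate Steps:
a(d) = 3 - d**2 (a(d) = 3 - (d + d)**2/4 = 3 - 4*d**2/4 = 3 - d**2)
G(D) = 3 - D - D**4 (G(D) = (3 - (D**2)**2) - D = (3 - D**4) - D = 3 - D - D**4)
sqrt(G(10) + 1864) + 3687 = sqrt((3 - 1*10 - 1*10**4) + 1864) + 3687 = sqrt((3 - 10 - 1*10000) + 1864) + 3687 = sqrt((3 - 10 - 10000) + 1864) + 3687 = sqrt(-10007 + 1864) + 3687 = sqrt(-8143) + 3687 = I*sqrt(8143) + 3687 = 3687 + I*sqrt(8143)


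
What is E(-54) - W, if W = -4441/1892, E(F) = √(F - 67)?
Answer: 4441/1892 + 11*I ≈ 2.3473 + 11.0*I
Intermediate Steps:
E(F) = √(-67 + F)
W = -4441/1892 (W = -4441*1/1892 = -4441/1892 ≈ -2.3473)
E(-54) - W = √(-67 - 54) - 1*(-4441/1892) = √(-121) + 4441/1892 = 11*I + 4441/1892 = 4441/1892 + 11*I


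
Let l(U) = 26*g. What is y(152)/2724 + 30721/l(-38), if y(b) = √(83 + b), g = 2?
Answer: 30721/52 + √235/2724 ≈ 590.79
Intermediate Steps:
l(U) = 52 (l(U) = 26*2 = 52)
y(152)/2724 + 30721/l(-38) = √(83 + 152)/2724 + 30721/52 = √235*(1/2724) + 30721*(1/52) = √235/2724 + 30721/52 = 30721/52 + √235/2724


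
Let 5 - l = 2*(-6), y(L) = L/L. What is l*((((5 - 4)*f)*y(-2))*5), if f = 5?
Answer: 425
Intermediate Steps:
y(L) = 1
l = 17 (l = 5 - 2*(-6) = 5 - 1*(-12) = 5 + 12 = 17)
l*((((5 - 4)*f)*y(-2))*5) = 17*((((5 - 4)*5)*1)*5) = 17*(((1*5)*1)*5) = 17*((5*1)*5) = 17*(5*5) = 17*25 = 425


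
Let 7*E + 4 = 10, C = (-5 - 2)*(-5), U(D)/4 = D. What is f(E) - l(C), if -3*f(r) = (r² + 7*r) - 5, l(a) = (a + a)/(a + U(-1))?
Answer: -12925/4557 ≈ -2.8363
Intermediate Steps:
U(D) = 4*D
C = 35 (C = -7*(-5) = 35)
E = 6/7 (E = -4/7 + (⅐)*10 = -4/7 + 10/7 = 6/7 ≈ 0.85714)
l(a) = 2*a/(-4 + a) (l(a) = (a + a)/(a + 4*(-1)) = (2*a)/(a - 4) = (2*a)/(-4 + a) = 2*a/(-4 + a))
f(r) = 5/3 - 7*r/3 - r²/3 (f(r) = -((r² + 7*r) - 5)/3 = -(-5 + r² + 7*r)/3 = 5/3 - 7*r/3 - r²/3)
f(E) - l(C) = (5/3 - 7/3*6/7 - (6/7)²/3) - 2*35/(-4 + 35) = (5/3 - 2 - ⅓*36/49) - 2*35/31 = (5/3 - 2 - 12/49) - 2*35/31 = -85/147 - 1*70/31 = -85/147 - 70/31 = -12925/4557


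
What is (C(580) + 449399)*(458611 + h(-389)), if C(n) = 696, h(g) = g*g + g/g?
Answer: 274527793635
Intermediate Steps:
h(g) = 1 + g**2 (h(g) = g**2 + 1 = 1 + g**2)
(C(580) + 449399)*(458611 + h(-389)) = (696 + 449399)*(458611 + (1 + (-389)**2)) = 450095*(458611 + (1 + 151321)) = 450095*(458611 + 151322) = 450095*609933 = 274527793635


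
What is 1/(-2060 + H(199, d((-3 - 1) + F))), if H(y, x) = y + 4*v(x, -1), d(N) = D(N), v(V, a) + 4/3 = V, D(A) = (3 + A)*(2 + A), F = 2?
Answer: -3/5599 ≈ -0.00053581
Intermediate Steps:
D(A) = (2 + A)*(3 + A)
v(V, a) = -4/3 + V
d(N) = 6 + N² + 5*N
H(y, x) = -16/3 + y + 4*x (H(y, x) = y + 4*(-4/3 + x) = y + (-16/3 + 4*x) = -16/3 + y + 4*x)
1/(-2060 + H(199, d((-3 - 1) + F))) = 1/(-2060 + (-16/3 + 199 + 4*(6 + ((-3 - 1) + 2)² + 5*((-3 - 1) + 2)))) = 1/(-2060 + (-16/3 + 199 + 4*(6 + (-4 + 2)² + 5*(-4 + 2)))) = 1/(-2060 + (-16/3 + 199 + 4*(6 + (-2)² + 5*(-2)))) = 1/(-2060 + (-16/3 + 199 + 4*(6 + 4 - 10))) = 1/(-2060 + (-16/3 + 199 + 4*0)) = 1/(-2060 + (-16/3 + 199 + 0)) = 1/(-2060 + 581/3) = 1/(-5599/3) = -3/5599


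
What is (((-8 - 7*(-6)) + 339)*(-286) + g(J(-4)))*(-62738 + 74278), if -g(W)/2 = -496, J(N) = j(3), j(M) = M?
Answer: -1219616440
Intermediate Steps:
J(N) = 3
g(W) = 992 (g(W) = -2*(-496) = 992)
(((-8 - 7*(-6)) + 339)*(-286) + g(J(-4)))*(-62738 + 74278) = (((-8 - 7*(-6)) + 339)*(-286) + 992)*(-62738 + 74278) = (((-8 + 42) + 339)*(-286) + 992)*11540 = ((34 + 339)*(-286) + 992)*11540 = (373*(-286) + 992)*11540 = (-106678 + 992)*11540 = -105686*11540 = -1219616440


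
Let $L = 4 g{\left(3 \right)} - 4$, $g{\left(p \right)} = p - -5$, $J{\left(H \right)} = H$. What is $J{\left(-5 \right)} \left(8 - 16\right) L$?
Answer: $1120$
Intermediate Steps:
$g{\left(p \right)} = 5 + p$ ($g{\left(p \right)} = p + 5 = 5 + p$)
$L = 28$ ($L = 4 \left(5 + 3\right) - 4 = 4 \cdot 8 - 4 = 32 - 4 = 28$)
$J{\left(-5 \right)} \left(8 - 16\right) L = - 5 \left(8 - 16\right) 28 = \left(-5\right) \left(-8\right) 28 = 40 \cdot 28 = 1120$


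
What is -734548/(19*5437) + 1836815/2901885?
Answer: -388365064607/59954685231 ≈ -6.4776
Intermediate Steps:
-734548/(19*5437) + 1836815/2901885 = -734548/103303 + 1836815*(1/2901885) = -734548*1/103303 + 367363/580377 = -734548/103303 + 367363/580377 = -388365064607/59954685231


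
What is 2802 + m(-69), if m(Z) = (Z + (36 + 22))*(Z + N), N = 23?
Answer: 3308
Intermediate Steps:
m(Z) = (23 + Z)*(58 + Z) (m(Z) = (Z + (36 + 22))*(Z + 23) = (Z + 58)*(23 + Z) = (58 + Z)*(23 + Z) = (23 + Z)*(58 + Z))
2802 + m(-69) = 2802 + (1334 + (-69)² + 81*(-69)) = 2802 + (1334 + 4761 - 5589) = 2802 + 506 = 3308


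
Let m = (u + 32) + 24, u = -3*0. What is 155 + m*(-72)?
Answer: -3877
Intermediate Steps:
u = 0
m = 56 (m = (0 + 32) + 24 = 32 + 24 = 56)
155 + m*(-72) = 155 + 56*(-72) = 155 - 4032 = -3877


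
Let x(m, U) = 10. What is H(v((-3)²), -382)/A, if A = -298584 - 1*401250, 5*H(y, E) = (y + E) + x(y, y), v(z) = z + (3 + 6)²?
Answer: 47/583195 ≈ 8.0590e-5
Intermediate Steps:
v(z) = 81 + z (v(z) = z + 9² = z + 81 = 81 + z)
H(y, E) = 2 + E/5 + y/5 (H(y, E) = ((y + E) + 10)/5 = ((E + y) + 10)/5 = (10 + E + y)/5 = 2 + E/5 + y/5)
A = -699834 (A = -298584 - 401250 = -699834)
H(v((-3)²), -382)/A = (2 + (⅕)*(-382) + (81 + (-3)²)/5)/(-699834) = (2 - 382/5 + (81 + 9)/5)*(-1/699834) = (2 - 382/5 + (⅕)*90)*(-1/699834) = (2 - 382/5 + 18)*(-1/699834) = -282/5*(-1/699834) = 47/583195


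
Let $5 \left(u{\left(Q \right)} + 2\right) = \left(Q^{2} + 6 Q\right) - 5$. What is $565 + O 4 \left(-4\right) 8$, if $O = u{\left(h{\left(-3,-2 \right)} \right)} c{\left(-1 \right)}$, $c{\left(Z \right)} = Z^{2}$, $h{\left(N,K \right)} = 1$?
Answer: $\frac{3849}{5} \approx 769.8$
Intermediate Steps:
$u{\left(Q \right)} = -3 + \frac{Q^{2}}{5} + \frac{6 Q}{5}$ ($u{\left(Q \right)} = -2 + \frac{\left(Q^{2} + 6 Q\right) - 5}{5} = -2 + \frac{-5 + Q^{2} + 6 Q}{5} = -2 + \left(-1 + \frac{Q^{2}}{5} + \frac{6 Q}{5}\right) = -3 + \frac{Q^{2}}{5} + \frac{6 Q}{5}$)
$O = - \frac{8}{5}$ ($O = \left(-3 + \frac{1^{2}}{5} + \frac{6}{5} \cdot 1\right) \left(-1\right)^{2} = \left(-3 + \frac{1}{5} \cdot 1 + \frac{6}{5}\right) 1 = \left(-3 + \frac{1}{5} + \frac{6}{5}\right) 1 = \left(- \frac{8}{5}\right) 1 = - \frac{8}{5} \approx -1.6$)
$565 + O 4 \left(-4\right) 8 = 565 - \frac{8 \cdot 4 \left(-4\right) 8}{5} = 565 - \frac{8 \left(\left(-16\right) 8\right)}{5} = 565 - - \frac{1024}{5} = 565 + \frac{1024}{5} = \frac{3849}{5}$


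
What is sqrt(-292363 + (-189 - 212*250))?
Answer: 4*I*sqrt(21597) ≈ 587.84*I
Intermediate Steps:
sqrt(-292363 + (-189 - 212*250)) = sqrt(-292363 + (-189 - 53000)) = sqrt(-292363 - 53189) = sqrt(-345552) = 4*I*sqrt(21597)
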